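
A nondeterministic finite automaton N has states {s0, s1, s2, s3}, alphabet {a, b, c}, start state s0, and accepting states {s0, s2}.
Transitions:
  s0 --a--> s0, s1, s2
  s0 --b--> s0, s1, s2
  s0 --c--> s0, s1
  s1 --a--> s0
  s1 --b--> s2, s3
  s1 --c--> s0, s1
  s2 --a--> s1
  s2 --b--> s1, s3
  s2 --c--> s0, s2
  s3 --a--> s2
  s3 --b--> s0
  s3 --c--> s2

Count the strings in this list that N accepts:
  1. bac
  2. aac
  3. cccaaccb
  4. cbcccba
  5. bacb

bac: accepted
aac: accepted
cccaaccb: accepted
cbcccba: accepted
bacb: accepted

5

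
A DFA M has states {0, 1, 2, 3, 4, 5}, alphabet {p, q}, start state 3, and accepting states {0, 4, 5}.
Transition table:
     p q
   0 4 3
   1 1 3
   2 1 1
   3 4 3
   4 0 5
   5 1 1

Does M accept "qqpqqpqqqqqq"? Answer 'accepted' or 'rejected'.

rejected

3 --q--> 3
3 --q--> 3
3 --p--> 4
4 --q--> 5
5 --q--> 1
1 --p--> 1
1 --q--> 3
3 --q--> 3
3 --q--> 3
3 --q--> 3
3 --q--> 3
3 --q--> 3
End in state 3, which is not an accepting state.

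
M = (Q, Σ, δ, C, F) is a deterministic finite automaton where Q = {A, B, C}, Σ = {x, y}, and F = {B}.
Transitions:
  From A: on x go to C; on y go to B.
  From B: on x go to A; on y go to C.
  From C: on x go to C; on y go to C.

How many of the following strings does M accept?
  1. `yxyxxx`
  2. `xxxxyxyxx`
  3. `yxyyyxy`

0

`yxyxxx`: rejected
`xxxxyxyxx`: rejected
`yxyyyxy`: rejected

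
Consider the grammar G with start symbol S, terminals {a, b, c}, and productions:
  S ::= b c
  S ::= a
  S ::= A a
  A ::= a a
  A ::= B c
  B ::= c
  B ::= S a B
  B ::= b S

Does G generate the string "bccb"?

no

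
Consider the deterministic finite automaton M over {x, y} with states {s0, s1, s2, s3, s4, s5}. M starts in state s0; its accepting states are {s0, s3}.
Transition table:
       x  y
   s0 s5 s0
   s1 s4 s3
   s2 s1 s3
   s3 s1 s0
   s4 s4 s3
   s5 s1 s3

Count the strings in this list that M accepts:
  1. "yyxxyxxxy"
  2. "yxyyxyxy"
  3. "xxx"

2

"yyxxyxxxy": accepted
"yxyyxyxy": accepted
"xxx": rejected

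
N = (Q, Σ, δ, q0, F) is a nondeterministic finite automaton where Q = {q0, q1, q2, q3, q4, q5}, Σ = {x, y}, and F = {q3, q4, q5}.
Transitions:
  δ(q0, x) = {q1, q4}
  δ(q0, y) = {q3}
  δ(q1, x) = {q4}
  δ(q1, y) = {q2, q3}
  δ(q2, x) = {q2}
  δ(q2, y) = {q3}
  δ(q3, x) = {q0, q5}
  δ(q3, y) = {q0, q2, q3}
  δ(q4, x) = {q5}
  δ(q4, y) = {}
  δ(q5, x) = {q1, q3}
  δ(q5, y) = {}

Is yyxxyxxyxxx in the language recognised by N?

accepted

Start: {q0}
read y: {q3}
read y: {q0, q2, q3}
read x: {q0, q1, q2, q4, q5}
read x: {q1, q2, q3, q4, q5}
read y: {q0, q2, q3}
read x: {q0, q1, q2, q4, q5}
read x: {q1, q2, q3, q4, q5}
read y: {q0, q2, q3}
read x: {q0, q1, q2, q4, q5}
read x: {q1, q2, q3, q4, q5}
read x: {q0, q1, q2, q3, q4, q5}
Reachable ∩ accepting = {q3, q4, q5} — nonempty.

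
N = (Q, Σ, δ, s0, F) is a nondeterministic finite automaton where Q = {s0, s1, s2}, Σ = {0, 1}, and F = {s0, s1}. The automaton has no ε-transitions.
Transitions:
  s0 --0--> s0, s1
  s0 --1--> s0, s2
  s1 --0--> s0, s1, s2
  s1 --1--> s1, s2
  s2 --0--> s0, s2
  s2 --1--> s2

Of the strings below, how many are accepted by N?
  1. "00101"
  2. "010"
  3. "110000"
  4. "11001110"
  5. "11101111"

"00101": accepted
"010": accepted
"110000": accepted
"11001110": accepted
"11101111": accepted

5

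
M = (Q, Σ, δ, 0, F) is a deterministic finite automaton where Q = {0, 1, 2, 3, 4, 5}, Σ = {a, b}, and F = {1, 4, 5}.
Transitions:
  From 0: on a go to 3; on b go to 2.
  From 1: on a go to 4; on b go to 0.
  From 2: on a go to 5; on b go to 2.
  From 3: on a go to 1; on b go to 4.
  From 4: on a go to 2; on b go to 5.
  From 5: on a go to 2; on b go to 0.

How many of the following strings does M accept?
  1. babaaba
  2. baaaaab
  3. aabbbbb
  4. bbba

1

babaaba: rejected
baaaaab: rejected
aabbbbb: rejected
bbba: accepted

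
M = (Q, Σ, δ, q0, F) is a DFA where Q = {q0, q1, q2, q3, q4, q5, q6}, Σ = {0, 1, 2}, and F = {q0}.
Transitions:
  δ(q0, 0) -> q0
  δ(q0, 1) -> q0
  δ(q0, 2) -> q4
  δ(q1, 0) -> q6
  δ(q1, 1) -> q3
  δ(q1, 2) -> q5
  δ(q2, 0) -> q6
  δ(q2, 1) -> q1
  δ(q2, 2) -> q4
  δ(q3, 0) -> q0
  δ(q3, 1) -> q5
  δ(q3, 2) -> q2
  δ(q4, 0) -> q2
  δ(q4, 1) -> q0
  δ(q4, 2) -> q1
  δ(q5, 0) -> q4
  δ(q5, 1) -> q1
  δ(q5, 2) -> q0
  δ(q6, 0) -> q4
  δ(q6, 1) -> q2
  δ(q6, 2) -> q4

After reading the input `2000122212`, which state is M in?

q0 --2--> q4
q4 --0--> q2
q2 --0--> q6
q6 --0--> q4
q4 --1--> q0
q0 --2--> q4
q4 --2--> q1
q1 --2--> q5
q5 --1--> q1
q1 --2--> q5

q5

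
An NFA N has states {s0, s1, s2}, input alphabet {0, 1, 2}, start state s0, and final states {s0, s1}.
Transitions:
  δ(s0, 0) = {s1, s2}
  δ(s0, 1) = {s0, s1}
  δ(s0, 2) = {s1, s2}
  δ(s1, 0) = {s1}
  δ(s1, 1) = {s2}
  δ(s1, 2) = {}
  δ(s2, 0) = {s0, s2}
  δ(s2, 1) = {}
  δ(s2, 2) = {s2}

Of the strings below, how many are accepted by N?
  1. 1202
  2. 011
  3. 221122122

1202: accepted
011: rejected
221122122: rejected

1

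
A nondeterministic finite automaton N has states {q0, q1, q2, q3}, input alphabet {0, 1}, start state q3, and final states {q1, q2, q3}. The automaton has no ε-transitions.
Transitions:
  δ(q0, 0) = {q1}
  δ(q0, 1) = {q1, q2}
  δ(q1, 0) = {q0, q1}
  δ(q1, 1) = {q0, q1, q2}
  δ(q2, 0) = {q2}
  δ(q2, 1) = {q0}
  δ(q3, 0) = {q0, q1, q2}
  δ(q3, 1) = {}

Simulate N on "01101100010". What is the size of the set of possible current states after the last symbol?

Start: {q3}
read 0: {q0, q1, q2}
read 1: {q0, q1, q2}
read 1: {q0, q1, q2}
read 0: {q0, q1, q2}
read 1: {q0, q1, q2}
read 1: {q0, q1, q2}
read 0: {q0, q1, q2}
read 0: {q0, q1, q2}
read 0: {q0, q1, q2}
read 1: {q0, q1, q2}
read 0: {q0, q1, q2}
Final reachable set {q0, q1, q2} has 3 states.

3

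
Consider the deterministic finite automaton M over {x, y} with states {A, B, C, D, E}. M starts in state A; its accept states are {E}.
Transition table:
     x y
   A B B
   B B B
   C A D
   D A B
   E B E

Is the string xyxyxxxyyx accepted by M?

rejected

A --x--> B
B --y--> B
B --x--> B
B --y--> B
B --x--> B
B --x--> B
B --x--> B
B --y--> B
B --y--> B
B --x--> B
End in state B, which is not an accepting state.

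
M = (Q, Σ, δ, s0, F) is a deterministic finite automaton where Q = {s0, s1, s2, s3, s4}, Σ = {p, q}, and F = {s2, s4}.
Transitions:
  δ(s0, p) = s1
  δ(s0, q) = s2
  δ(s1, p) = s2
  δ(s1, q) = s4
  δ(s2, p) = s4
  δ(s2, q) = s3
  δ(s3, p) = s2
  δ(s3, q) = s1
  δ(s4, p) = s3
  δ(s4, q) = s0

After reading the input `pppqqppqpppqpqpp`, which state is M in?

s0 --p--> s1
s1 --p--> s2
s2 --p--> s4
s4 --q--> s0
s0 --q--> s2
s2 --p--> s4
s4 --p--> s3
s3 --q--> s1
s1 --p--> s2
s2 --p--> s4
s4 --p--> s3
s3 --q--> s1
s1 --p--> s2
s2 --q--> s3
s3 --p--> s2
s2 --p--> s4

s4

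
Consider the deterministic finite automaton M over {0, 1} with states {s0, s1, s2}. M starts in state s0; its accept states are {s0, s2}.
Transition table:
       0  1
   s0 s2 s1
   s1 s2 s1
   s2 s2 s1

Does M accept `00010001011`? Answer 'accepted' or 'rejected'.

s0 --0--> s2
s2 --0--> s2
s2 --0--> s2
s2 --1--> s1
s1 --0--> s2
s2 --0--> s2
s2 --0--> s2
s2 --1--> s1
s1 --0--> s2
s2 --1--> s1
s1 --1--> s1
End in state s1, which is not an accepting state.

rejected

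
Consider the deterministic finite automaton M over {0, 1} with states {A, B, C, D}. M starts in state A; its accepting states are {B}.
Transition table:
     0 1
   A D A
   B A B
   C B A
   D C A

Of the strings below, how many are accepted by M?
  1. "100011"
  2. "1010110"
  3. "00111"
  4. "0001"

2

"100011": accepted
"1010110": rejected
"00111": rejected
"0001": accepted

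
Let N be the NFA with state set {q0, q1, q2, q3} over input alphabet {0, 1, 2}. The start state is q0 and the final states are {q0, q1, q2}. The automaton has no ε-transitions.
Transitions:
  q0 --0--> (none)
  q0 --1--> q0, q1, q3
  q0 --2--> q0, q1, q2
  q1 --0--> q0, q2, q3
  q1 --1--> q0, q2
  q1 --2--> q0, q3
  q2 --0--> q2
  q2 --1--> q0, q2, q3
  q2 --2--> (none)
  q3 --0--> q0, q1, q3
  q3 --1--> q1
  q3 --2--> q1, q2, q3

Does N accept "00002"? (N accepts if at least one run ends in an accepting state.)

rejected

Start: {q0}
read 0: {}
The reachable set is empty and stays empty for the remaining 4 symbols.
Reachable ∩ accepting = {} — empty.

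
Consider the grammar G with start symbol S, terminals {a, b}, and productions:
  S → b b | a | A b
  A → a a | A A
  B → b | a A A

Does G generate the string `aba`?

no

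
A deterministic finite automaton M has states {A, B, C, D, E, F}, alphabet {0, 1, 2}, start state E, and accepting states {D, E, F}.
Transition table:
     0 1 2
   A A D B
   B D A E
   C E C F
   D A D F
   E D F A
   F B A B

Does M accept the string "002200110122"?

E --0--> D
D --0--> A
A --2--> B
B --2--> E
E --0--> D
D --0--> A
A --1--> D
D --1--> D
D --0--> A
A --1--> D
D --2--> F
F --2--> B
End in state B, which is not an accepting state.

rejected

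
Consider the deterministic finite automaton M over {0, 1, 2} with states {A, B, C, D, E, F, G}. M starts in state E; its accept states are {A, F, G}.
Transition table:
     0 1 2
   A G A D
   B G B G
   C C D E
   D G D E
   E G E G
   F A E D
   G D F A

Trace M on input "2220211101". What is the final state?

E --2--> G
G --2--> A
A --2--> D
D --0--> G
G --2--> A
A --1--> A
A --1--> A
A --1--> A
A --0--> G
G --1--> F

F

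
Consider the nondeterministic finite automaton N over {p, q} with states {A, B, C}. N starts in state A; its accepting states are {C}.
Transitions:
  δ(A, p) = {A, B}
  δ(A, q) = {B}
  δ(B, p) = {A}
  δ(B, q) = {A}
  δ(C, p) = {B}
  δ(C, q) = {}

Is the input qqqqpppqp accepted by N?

Start: {A}
read q: {B}
read q: {A}
read q: {B}
read q: {A}
read p: {A, B}
read p: {A, B}
read p: {A, B}
read q: {A, B}
read p: {A, B}
Reachable ∩ accepting = {} — empty.

rejected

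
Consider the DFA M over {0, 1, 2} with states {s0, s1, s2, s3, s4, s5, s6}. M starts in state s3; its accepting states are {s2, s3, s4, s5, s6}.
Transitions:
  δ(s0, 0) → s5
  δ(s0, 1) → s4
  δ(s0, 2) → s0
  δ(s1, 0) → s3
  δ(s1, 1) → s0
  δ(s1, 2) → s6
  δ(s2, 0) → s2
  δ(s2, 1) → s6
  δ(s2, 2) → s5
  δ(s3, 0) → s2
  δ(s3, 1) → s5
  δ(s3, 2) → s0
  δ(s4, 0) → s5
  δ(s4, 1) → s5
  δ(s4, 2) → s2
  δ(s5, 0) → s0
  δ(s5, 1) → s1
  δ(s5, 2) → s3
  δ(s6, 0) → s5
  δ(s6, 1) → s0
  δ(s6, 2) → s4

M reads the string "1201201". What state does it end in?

s3 --1--> s5
s5 --2--> s3
s3 --0--> s2
s2 --1--> s6
s6 --2--> s4
s4 --0--> s5
s5 --1--> s1

s1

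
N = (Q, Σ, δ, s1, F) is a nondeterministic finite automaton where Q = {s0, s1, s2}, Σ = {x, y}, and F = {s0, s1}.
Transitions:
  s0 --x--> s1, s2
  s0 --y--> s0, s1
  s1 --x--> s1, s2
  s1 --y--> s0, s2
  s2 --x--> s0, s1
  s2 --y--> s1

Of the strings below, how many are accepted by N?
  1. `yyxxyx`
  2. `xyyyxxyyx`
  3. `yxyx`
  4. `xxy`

4

`yyxxyx`: accepted
`xyyyxxyyx`: accepted
`yxyx`: accepted
`xxy`: accepted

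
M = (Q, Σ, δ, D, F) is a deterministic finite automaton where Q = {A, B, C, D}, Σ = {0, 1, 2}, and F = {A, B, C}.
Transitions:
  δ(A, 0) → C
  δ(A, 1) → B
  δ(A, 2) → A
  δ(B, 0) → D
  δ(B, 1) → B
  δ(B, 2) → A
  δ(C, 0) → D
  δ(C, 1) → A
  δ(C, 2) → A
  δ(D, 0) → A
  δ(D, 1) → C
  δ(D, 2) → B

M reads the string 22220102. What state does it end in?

A

D --2--> B
B --2--> A
A --2--> A
A --2--> A
A --0--> C
C --1--> A
A --0--> C
C --2--> A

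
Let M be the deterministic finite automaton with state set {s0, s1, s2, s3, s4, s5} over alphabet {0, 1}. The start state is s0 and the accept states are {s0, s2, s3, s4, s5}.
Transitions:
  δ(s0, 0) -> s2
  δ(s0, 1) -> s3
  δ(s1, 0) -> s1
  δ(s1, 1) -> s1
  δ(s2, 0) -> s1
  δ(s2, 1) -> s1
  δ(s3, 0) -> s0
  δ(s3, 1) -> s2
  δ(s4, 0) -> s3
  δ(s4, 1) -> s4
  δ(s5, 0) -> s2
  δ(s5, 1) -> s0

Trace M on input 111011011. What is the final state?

s1

s0 --1--> s3
s3 --1--> s2
s2 --1--> s1
s1 --0--> s1
s1 --1--> s1
s1 --1--> s1
s1 --0--> s1
s1 --1--> s1
s1 --1--> s1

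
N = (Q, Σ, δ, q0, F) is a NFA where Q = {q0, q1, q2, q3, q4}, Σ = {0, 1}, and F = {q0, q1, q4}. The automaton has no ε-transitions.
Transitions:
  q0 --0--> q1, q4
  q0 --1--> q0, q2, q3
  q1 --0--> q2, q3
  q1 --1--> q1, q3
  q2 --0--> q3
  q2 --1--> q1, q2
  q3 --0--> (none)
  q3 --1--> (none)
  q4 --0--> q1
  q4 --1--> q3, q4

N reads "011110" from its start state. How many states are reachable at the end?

Start: {q0}
read 0: {q1, q4}
read 1: {q1, q3, q4}
read 1: {q1, q3, q4}
read 1: {q1, q3, q4}
read 1: {q1, q3, q4}
read 0: {q1, q2, q3}
Final reachable set {q1, q2, q3} has 3 states.

3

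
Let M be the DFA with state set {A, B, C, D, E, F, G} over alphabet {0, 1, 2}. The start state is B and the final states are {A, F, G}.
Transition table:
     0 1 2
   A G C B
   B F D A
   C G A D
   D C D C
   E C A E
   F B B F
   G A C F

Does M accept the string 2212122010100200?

rejected

B --2--> A
A --2--> B
B --1--> D
D --2--> C
C --1--> A
A --2--> B
B --2--> A
A --0--> G
G --1--> C
C --0--> G
G --1--> C
C --0--> G
G --0--> A
A --2--> B
B --0--> F
F --0--> B
End in state B, which is not an accepting state.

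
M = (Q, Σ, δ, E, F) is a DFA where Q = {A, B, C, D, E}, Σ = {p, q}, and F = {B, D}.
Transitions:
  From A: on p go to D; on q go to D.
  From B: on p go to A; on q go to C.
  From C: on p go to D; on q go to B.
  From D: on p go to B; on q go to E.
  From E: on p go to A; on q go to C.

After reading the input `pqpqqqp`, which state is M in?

D

E --p--> A
A --q--> D
D --p--> B
B --q--> C
C --q--> B
B --q--> C
C --p--> D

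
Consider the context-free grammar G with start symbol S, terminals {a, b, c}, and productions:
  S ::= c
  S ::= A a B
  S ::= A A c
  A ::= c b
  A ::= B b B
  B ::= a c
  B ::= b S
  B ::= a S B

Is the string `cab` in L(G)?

no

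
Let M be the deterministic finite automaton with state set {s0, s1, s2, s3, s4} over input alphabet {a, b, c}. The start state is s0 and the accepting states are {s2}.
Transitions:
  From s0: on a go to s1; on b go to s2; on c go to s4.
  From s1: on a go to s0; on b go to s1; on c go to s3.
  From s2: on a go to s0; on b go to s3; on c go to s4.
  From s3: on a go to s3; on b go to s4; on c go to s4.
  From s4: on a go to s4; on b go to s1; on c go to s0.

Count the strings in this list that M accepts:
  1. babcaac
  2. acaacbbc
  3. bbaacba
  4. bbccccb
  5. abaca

babcaac: rejected
acaacbbc: rejected
bbaacba: rejected
bbccccb: accepted
abaca: rejected

1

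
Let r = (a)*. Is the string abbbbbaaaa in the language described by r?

no

abbbbbaaaa cannot be split into zero or more pieces each matching a.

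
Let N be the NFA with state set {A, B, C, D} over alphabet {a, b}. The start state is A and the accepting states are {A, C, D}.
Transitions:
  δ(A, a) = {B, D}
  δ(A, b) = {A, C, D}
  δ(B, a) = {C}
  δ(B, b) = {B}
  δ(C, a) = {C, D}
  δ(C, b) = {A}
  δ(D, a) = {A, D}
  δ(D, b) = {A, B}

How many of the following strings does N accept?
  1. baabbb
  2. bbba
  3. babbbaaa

baabbb: accepted
bbba: accepted
babbbaaa: accepted

3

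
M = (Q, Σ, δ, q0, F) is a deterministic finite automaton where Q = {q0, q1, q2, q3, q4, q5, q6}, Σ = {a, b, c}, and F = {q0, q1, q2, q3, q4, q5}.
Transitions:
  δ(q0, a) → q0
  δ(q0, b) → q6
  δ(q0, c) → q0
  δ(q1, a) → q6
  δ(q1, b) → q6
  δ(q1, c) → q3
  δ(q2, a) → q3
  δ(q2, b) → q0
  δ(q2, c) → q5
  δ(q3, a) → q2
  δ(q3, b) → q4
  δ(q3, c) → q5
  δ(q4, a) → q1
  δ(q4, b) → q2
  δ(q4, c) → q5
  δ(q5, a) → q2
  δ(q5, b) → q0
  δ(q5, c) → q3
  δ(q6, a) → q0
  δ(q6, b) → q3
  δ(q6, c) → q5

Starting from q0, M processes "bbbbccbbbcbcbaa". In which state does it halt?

q0 --b--> q6
q6 --b--> q3
q3 --b--> q4
q4 --b--> q2
q2 --c--> q5
q5 --c--> q3
q3 --b--> q4
q4 --b--> q2
q2 --b--> q0
q0 --c--> q0
q0 --b--> q6
q6 --c--> q5
q5 --b--> q0
q0 --a--> q0
q0 --a--> q0

q0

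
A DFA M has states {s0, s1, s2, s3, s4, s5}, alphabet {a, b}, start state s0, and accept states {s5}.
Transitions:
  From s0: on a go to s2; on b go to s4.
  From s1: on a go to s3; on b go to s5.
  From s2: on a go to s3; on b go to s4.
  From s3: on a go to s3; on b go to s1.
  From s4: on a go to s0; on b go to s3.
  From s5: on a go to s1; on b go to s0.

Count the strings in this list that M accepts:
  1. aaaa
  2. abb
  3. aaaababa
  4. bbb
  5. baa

aaaa: rejected
abb: rejected
aaaababa: rejected
bbb: rejected
baa: rejected

0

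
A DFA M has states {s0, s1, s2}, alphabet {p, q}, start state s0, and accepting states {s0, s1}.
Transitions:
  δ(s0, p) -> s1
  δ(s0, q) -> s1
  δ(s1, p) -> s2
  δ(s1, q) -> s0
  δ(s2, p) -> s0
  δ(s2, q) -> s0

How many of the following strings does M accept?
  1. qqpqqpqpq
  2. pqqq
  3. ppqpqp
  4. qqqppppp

4

qqpqqpqpq: accepted
pqqq: accepted
ppqpqp: accepted
qqqppppp: accepted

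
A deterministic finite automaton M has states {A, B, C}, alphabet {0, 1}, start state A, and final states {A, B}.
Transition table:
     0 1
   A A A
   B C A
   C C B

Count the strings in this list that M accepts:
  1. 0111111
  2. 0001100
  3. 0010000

0111111: accepted
0001100: accepted
0010000: accepted

3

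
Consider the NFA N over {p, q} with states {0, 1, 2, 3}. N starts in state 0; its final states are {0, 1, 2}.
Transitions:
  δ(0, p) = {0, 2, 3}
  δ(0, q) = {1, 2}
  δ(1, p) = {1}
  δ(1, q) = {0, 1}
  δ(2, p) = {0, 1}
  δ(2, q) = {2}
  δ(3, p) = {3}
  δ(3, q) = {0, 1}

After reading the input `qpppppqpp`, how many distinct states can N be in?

4

Start: {0}
read q: {1, 2}
read p: {0, 1}
read p: {0, 1, 2, 3}
read p: {0, 1, 2, 3}
read p: {0, 1, 2, 3}
read p: {0, 1, 2, 3}
read q: {0, 1, 2}
read p: {0, 1, 2, 3}
read p: {0, 1, 2, 3}
Final reachable set {0, 1, 2, 3} has 4 states.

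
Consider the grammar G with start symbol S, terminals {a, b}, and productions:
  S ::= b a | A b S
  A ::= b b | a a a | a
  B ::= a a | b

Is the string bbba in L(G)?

no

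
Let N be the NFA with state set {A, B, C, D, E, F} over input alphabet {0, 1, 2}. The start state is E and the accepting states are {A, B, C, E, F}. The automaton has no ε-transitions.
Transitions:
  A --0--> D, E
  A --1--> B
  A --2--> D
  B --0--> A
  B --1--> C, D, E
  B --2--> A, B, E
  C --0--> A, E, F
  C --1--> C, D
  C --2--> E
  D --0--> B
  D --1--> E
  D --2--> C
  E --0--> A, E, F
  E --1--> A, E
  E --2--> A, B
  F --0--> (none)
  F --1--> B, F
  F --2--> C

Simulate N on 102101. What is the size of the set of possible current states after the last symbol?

Start: {E}
read 1: {A, E}
read 0: {A, D, E, F}
read 2: {A, B, C, D}
read 1: {B, C, D, E}
read 0: {A, B, E, F}
read 1: {A, B, C, D, E, F}
Final reachable set {A, B, C, D, E, F} has 6 states.

6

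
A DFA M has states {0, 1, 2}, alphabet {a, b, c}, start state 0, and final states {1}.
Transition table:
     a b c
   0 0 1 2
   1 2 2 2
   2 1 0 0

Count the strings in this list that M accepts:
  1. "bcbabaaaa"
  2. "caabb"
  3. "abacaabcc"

"bcbabaaaa": accepted
"caabb": accepted
"abacaabcc": rejected

2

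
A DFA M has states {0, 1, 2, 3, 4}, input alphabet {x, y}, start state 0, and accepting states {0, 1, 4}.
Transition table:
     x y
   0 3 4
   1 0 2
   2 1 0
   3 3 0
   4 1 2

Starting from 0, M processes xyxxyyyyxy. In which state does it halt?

0 --x--> 3
3 --y--> 0
0 --x--> 3
3 --x--> 3
3 --y--> 0
0 --y--> 4
4 --y--> 2
2 --y--> 0
0 --x--> 3
3 --y--> 0

0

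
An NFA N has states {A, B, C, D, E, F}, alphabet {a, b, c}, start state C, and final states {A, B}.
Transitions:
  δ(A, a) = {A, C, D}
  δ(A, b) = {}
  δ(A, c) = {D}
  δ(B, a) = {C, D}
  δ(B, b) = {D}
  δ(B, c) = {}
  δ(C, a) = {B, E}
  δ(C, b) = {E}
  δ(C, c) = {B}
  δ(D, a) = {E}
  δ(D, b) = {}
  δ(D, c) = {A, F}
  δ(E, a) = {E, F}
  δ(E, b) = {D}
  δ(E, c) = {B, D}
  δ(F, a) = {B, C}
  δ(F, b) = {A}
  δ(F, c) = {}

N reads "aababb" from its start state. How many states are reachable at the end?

Start: {C}
read a: {B, E}
read a: {C, D, E, F}
read b: {A, D, E}
read a: {A, C, D, E, F}
read b: {A, D, E}
read b: {D}
Final reachable set {D} has 1 state.

1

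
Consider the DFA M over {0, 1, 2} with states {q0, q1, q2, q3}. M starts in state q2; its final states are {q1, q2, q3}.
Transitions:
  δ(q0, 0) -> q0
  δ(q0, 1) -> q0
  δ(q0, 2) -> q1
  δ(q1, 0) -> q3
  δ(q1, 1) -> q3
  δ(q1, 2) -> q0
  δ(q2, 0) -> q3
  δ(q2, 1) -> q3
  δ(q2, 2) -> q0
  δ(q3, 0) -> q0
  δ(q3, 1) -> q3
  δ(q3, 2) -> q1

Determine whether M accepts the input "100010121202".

q2 --1--> q3
q3 --0--> q0
q0 --0--> q0
q0 --0--> q0
q0 --1--> q0
q0 --0--> q0
q0 --1--> q0
q0 --2--> q1
q1 --1--> q3
q3 --2--> q1
q1 --0--> q3
q3 --2--> q1
End in state q1, which is an accepting state.

accepted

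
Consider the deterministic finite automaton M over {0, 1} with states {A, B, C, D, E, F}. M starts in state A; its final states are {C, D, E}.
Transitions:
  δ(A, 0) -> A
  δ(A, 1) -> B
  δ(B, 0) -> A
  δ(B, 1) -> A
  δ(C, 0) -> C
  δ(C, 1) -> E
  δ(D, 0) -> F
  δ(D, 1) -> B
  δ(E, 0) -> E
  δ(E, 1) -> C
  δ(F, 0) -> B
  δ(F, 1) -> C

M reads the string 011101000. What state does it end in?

A

A --0--> A
A --1--> B
B --1--> A
A --1--> B
B --0--> A
A --1--> B
B --0--> A
A --0--> A
A --0--> A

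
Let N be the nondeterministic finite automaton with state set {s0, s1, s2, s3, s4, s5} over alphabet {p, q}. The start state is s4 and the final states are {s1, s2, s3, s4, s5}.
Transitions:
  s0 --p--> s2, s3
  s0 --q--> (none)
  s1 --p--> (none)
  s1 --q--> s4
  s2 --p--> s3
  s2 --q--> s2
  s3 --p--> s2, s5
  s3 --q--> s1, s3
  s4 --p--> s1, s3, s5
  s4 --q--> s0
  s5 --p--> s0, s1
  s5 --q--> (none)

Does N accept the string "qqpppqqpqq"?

rejected

Start: {s4}
read q: {s0}
read q: {}
The reachable set is empty and stays empty for the remaining 8 symbols.
Reachable ∩ accepting = {} — empty.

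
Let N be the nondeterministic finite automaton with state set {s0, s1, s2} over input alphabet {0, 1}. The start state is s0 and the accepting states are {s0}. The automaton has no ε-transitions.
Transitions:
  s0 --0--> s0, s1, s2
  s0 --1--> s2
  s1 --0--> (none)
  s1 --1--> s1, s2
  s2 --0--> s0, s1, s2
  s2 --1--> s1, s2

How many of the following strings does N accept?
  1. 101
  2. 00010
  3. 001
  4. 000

2

101: rejected
00010: accepted
001: rejected
000: accepted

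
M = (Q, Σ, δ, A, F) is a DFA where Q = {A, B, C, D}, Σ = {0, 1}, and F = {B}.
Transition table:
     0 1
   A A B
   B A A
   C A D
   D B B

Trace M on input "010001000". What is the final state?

A

A --0--> A
A --1--> B
B --0--> A
A --0--> A
A --0--> A
A --1--> B
B --0--> A
A --0--> A
A --0--> A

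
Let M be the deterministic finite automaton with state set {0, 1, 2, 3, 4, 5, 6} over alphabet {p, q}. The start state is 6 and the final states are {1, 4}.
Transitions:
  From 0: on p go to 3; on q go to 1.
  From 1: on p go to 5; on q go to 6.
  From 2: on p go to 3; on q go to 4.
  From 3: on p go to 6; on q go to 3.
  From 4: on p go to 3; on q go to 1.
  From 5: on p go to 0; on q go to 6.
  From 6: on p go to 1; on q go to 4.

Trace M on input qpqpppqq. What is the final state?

4

6 --q--> 4
4 --p--> 3
3 --q--> 3
3 --p--> 6
6 --p--> 1
1 --p--> 5
5 --q--> 6
6 --q--> 4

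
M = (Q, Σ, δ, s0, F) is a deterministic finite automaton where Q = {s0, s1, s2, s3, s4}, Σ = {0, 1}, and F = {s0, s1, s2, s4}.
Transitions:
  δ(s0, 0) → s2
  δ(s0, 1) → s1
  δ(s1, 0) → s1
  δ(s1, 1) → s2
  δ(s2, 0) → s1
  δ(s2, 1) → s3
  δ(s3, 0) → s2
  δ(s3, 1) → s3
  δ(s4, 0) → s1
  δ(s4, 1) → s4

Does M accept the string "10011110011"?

s0 --1--> s1
s1 --0--> s1
s1 --0--> s1
s1 --1--> s2
s2 --1--> s3
s3 --1--> s3
s3 --1--> s3
s3 --0--> s2
s2 --0--> s1
s1 --1--> s2
s2 --1--> s3
End in state s3, which is not an accepting state.

rejected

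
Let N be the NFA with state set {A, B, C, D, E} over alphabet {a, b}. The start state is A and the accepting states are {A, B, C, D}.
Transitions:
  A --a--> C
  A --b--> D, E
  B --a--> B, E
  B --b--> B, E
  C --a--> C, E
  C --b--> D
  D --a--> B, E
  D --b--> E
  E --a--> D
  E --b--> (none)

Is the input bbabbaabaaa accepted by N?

rejected

Start: {A}
read b: {D, E}
read b: {E}
read a: {D}
read b: {E}
read b: {}
The reachable set is empty and stays empty for the remaining 6 symbols.
Reachable ∩ accepting = {} — empty.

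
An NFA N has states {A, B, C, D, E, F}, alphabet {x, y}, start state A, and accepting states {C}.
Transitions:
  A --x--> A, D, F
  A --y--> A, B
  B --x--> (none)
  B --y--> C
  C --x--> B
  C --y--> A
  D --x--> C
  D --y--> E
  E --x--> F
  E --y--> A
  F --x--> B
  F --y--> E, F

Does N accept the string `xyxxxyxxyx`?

Start: {A}
read x: {A, D, F}
read y: {A, B, E, F}
read x: {A, B, D, F}
read x: {A, B, C, D, F}
read x: {A, B, C, D, F}
read y: {A, B, C, E, F}
read x: {A, B, D, F}
read x: {A, B, C, D, F}
read y: {A, B, C, E, F}
read x: {A, B, D, F}
Reachable ∩ accepting = {} — empty.

rejected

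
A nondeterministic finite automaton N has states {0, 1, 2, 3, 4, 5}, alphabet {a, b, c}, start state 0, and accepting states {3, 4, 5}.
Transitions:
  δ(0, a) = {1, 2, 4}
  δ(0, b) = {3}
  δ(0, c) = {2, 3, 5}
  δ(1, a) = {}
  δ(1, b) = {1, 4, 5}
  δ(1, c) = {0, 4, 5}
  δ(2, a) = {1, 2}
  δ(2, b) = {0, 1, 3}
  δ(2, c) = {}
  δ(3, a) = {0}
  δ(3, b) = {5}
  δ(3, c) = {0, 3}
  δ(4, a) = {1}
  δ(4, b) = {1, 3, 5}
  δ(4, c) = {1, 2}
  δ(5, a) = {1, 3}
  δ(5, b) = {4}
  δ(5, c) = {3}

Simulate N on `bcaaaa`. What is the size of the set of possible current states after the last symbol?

2

Start: {0}
read b: {3}
read c: {0, 3}
read a: {0, 1, 2, 4}
read a: {1, 2, 4}
read a: {1, 2}
read a: {1, 2}
Final reachable set {1, 2} has 2 states.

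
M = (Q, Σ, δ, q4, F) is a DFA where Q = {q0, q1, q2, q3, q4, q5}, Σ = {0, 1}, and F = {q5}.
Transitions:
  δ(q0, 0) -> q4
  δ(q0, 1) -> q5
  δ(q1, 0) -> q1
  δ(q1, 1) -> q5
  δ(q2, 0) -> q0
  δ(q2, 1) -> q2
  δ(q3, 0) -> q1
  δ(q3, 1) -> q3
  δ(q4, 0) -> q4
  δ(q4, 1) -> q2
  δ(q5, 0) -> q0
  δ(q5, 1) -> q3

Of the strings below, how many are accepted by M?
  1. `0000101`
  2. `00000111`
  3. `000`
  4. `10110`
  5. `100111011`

`0000101`: accepted
`00000111`: rejected
`000`: rejected
`10110`: rejected
`100111011`: rejected

1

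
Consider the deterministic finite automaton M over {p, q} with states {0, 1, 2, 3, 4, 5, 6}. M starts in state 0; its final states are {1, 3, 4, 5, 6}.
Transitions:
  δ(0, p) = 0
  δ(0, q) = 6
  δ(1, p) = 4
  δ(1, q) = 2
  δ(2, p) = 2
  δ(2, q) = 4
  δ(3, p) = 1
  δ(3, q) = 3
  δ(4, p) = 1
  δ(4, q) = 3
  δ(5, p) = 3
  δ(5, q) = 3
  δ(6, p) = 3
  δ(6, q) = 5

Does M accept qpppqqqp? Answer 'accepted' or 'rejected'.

accepted

0 --q--> 6
6 --p--> 3
3 --p--> 1
1 --p--> 4
4 --q--> 3
3 --q--> 3
3 --q--> 3
3 --p--> 1
End in state 1, which is an accepting state.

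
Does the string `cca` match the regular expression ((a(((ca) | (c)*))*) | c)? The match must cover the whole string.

Neither (a(((ca)|(c)*))*) nor c matches cca.

no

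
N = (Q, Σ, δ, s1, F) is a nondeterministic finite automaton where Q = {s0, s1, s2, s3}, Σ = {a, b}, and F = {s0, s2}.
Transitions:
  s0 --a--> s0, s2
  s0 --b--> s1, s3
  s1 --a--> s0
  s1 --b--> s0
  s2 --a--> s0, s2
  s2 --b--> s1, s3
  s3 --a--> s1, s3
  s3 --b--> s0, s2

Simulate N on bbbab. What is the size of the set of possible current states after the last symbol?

Start: {s1}
read b: {s0}
read b: {s1, s3}
read b: {s0, s2}
read a: {s0, s2}
read b: {s1, s3}
Final reachable set {s1, s3} has 2 states.

2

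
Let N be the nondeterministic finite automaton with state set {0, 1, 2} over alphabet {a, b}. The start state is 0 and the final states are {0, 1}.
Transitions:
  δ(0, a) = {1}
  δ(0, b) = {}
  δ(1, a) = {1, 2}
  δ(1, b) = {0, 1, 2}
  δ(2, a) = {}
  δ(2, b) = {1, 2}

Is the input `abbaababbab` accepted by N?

accepted

Start: {0}
read a: {1}
read b: {0, 1, 2}
read b: {0, 1, 2}
read a: {1, 2}
read a: {1, 2}
read b: {0, 1, 2}
read a: {1, 2}
read b: {0, 1, 2}
read b: {0, 1, 2}
read a: {1, 2}
read b: {0, 1, 2}
Reachable ∩ accepting = {0, 1} — nonempty.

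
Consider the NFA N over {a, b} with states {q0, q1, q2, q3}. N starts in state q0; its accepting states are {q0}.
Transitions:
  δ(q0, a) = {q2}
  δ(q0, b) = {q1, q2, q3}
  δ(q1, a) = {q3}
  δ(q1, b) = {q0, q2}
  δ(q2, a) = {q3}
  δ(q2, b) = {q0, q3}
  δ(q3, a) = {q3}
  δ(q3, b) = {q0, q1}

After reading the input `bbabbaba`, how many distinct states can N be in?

Start: {q0}
read b: {q1, q2, q3}
read b: {q0, q1, q2, q3}
read a: {q2, q3}
read b: {q0, q1, q3}
read b: {q0, q1, q2, q3}
read a: {q2, q3}
read b: {q0, q1, q3}
read a: {q2, q3}
Final reachable set {q2, q3} has 2 states.

2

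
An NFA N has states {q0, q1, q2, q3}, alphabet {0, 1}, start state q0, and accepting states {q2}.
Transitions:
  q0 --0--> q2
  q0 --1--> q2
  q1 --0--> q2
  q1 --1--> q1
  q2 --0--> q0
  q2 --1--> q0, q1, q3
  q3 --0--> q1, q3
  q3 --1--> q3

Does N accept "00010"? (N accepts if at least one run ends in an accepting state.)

Start: {q0}
read 0: {q2}
read 0: {q0}
read 0: {q2}
read 1: {q0, q1, q3}
read 0: {q1, q2, q3}
Reachable ∩ accepting = {q2} — nonempty.

accepted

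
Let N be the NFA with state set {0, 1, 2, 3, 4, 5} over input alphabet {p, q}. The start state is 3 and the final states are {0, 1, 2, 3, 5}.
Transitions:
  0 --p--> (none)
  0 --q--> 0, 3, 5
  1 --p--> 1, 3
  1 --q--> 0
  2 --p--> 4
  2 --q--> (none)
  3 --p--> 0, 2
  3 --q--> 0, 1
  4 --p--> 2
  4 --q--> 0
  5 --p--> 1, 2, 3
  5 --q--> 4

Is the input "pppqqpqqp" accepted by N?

rejected

Start: {3}
read p: {0, 2}
read p: {4}
read p: {2}
read q: {}
The reachable set is empty and stays empty for the remaining 5 symbols.
Reachable ∩ accepting = {} — empty.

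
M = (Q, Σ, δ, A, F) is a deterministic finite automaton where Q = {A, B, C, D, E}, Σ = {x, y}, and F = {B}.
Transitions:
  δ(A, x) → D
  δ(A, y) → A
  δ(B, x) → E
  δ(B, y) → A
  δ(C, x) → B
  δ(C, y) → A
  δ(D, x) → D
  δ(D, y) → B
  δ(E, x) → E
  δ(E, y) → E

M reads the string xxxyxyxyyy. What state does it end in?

E

A --x--> D
D --x--> D
D --x--> D
D --y--> B
B --x--> E
E --y--> E
E --x--> E
E --y--> E
E --y--> E
E --y--> E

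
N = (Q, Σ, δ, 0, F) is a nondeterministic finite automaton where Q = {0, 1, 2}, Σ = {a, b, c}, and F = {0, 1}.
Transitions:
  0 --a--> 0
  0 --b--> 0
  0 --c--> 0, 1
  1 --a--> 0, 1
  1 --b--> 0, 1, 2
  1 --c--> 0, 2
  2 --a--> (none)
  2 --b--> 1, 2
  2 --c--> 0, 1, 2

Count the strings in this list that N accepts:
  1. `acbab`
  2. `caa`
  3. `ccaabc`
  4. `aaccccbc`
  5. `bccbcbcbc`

5

`acbab`: accepted
`caa`: accepted
`ccaabc`: accepted
`aaccccbc`: accepted
`bccbcbcbc`: accepted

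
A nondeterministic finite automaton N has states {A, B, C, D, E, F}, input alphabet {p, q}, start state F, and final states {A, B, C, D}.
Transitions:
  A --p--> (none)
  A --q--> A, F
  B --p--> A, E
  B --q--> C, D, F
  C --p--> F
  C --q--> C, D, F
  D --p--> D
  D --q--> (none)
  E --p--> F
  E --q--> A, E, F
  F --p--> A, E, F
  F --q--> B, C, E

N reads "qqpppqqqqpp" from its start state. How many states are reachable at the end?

Start: {F}
read q: {B, C, E}
read q: {A, C, D, E, F}
read p: {A, D, E, F}
read p: {A, D, E, F}
read p: {A, D, E, F}
read q: {A, B, C, E, F}
read q: {A, B, C, D, E, F}
read q: {A, B, C, D, E, F}
read q: {A, B, C, D, E, F}
read p: {A, D, E, F}
read p: {A, D, E, F}
Final reachable set {A, D, E, F} has 4 states.

4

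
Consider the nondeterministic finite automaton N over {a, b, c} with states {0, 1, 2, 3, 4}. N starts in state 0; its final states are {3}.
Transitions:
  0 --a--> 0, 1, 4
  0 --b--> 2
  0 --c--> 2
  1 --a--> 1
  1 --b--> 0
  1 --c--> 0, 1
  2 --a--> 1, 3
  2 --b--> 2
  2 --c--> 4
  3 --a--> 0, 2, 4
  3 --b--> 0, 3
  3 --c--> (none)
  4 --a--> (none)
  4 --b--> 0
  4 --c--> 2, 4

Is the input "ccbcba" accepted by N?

Start: {0}
read c: {2}
read c: {4}
read b: {0}
read c: {2}
read b: {2}
read a: {1, 3}
Reachable ∩ accepting = {3} — nonempty.

accepted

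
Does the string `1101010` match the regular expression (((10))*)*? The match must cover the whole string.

no

1101010 cannot be split into zero or more pieces each matching ((10))*.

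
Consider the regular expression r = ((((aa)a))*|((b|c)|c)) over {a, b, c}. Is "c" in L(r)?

The right alternative ((b|c)|c) matches c.

yes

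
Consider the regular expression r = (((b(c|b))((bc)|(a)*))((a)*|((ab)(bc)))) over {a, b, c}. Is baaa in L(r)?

No split of baaa into u·v has ((b(c|b))((bc)|(a)*)) matching u and ((a)*|((ab)(bc))) matching v.

no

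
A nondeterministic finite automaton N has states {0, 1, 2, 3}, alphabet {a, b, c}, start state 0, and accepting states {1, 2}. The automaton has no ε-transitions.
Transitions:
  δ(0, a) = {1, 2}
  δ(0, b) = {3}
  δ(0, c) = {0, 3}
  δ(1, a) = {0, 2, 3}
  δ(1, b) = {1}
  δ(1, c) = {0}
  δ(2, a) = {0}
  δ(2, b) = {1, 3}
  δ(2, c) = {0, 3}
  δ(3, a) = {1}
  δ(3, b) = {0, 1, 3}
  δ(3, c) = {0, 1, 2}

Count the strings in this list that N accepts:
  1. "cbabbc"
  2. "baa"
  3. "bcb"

"cbabbc": accepted
"baa": accepted
"bcb": accepted

3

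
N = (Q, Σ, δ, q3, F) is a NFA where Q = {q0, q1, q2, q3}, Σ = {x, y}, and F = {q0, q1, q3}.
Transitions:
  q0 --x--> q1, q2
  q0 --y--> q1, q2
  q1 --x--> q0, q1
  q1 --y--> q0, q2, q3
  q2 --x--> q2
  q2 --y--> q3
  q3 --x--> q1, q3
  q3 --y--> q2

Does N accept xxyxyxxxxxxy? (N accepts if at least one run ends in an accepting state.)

Start: {q3}
read x: {q1, q3}
read x: {q0, q1, q3}
read y: {q0, q1, q2, q3}
read x: {q0, q1, q2, q3}
read y: {q0, q1, q2, q3}
read x: {q0, q1, q2, q3}
read x: {q0, q1, q2, q3}
read x: {q0, q1, q2, q3}
read x: {q0, q1, q2, q3}
read x: {q0, q1, q2, q3}
read x: {q0, q1, q2, q3}
read y: {q0, q1, q2, q3}
Reachable ∩ accepting = {q0, q1, q3} — nonempty.

accepted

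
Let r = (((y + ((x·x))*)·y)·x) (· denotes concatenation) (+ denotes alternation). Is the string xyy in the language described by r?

No split of xyy into u·v has ((y+((x·x))*)·y) matching u and x matching v.

no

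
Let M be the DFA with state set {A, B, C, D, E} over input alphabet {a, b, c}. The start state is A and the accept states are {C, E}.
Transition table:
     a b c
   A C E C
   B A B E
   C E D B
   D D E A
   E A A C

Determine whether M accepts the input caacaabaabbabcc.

rejected

A --c--> C
C --a--> E
E --a--> A
A --c--> C
C --a--> E
E --a--> A
A --b--> E
E --a--> A
A --a--> C
C --b--> D
D --b--> E
E --a--> A
A --b--> E
E --c--> C
C --c--> B
End in state B, which is not an accepting state.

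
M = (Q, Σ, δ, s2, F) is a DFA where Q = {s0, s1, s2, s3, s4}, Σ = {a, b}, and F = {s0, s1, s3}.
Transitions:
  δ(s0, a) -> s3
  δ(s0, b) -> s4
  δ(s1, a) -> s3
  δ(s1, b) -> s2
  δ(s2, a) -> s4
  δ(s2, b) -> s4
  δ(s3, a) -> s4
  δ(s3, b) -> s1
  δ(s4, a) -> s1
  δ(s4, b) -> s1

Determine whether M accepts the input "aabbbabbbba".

s2 --a--> s4
s4 --a--> s1
s1 --b--> s2
s2 --b--> s4
s4 --b--> s1
s1 --a--> s3
s3 --b--> s1
s1 --b--> s2
s2 --b--> s4
s4 --b--> s1
s1 --a--> s3
End in state s3, which is an accepting state.

accepted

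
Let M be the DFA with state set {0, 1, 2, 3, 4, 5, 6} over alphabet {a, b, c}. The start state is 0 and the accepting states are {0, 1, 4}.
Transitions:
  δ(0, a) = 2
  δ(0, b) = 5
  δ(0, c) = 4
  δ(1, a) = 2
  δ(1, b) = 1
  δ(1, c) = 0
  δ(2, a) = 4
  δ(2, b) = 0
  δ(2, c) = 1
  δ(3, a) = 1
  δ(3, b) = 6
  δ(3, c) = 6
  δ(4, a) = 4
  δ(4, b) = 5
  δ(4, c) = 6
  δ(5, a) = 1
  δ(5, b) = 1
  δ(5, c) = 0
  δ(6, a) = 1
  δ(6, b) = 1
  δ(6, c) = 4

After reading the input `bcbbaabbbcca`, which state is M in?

0 --b--> 5
5 --c--> 0
0 --b--> 5
5 --b--> 1
1 --a--> 2
2 --a--> 4
4 --b--> 5
5 --b--> 1
1 --b--> 1
1 --c--> 0
0 --c--> 4
4 --a--> 4

4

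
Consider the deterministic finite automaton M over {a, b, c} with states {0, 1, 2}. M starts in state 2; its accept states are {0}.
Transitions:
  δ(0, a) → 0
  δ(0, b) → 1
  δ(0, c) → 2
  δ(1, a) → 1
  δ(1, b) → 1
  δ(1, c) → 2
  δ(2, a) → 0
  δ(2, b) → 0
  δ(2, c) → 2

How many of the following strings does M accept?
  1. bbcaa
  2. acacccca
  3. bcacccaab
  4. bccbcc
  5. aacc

bbcaa: accepted
acacccca: accepted
bcacccaab: rejected
bccbcc: rejected
aacc: rejected

2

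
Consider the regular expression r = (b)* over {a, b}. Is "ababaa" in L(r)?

ababaa cannot be split into zero or more pieces each matching b.

no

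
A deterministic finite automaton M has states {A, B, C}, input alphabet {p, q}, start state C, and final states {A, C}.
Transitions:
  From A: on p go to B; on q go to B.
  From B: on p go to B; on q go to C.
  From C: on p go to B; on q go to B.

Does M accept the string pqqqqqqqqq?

C --p--> B
B --q--> C
C --q--> B
B --q--> C
C --q--> B
B --q--> C
C --q--> B
B --q--> C
C --q--> B
B --q--> C
End in state C, which is an accepting state.

accepted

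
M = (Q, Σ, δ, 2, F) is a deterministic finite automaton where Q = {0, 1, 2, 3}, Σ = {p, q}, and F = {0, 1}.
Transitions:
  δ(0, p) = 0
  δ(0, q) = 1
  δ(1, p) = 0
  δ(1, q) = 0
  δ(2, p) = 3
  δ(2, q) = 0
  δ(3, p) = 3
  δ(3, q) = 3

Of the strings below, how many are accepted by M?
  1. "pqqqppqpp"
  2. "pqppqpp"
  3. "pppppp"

0

"pqqqppqpp": rejected
"pqppqpp": rejected
"pppppp": rejected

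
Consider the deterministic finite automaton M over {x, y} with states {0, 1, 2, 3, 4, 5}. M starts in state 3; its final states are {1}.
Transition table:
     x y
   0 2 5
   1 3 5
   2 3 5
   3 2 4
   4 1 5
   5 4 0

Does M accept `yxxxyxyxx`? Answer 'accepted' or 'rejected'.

accepted

3 --y--> 4
4 --x--> 1
1 --x--> 3
3 --x--> 2
2 --y--> 5
5 --x--> 4
4 --y--> 5
5 --x--> 4
4 --x--> 1
End in state 1, which is an accepting state.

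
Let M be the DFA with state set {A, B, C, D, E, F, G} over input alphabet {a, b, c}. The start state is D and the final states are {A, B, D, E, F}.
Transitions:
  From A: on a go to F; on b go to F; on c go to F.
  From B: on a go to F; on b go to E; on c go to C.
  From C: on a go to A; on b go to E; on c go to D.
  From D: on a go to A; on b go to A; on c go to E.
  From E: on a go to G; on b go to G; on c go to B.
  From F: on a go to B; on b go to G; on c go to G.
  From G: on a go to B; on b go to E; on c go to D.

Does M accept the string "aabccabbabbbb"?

rejected

D --a--> A
A --a--> F
F --b--> G
G --c--> D
D --c--> E
E --a--> G
G --b--> E
E --b--> G
G --a--> B
B --b--> E
E --b--> G
G --b--> E
E --b--> G
End in state G, which is not an accepting state.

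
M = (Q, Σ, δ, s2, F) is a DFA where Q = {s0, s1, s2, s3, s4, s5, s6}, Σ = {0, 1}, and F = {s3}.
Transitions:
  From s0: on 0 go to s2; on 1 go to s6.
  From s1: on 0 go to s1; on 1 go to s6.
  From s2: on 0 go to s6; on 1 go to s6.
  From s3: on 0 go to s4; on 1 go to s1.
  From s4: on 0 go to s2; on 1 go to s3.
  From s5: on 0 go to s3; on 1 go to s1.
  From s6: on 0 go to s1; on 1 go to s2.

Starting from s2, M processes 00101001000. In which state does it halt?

s1

s2 --0--> s6
s6 --0--> s1
s1 --1--> s6
s6 --0--> s1
s1 --1--> s6
s6 --0--> s1
s1 --0--> s1
s1 --1--> s6
s6 --0--> s1
s1 --0--> s1
s1 --0--> s1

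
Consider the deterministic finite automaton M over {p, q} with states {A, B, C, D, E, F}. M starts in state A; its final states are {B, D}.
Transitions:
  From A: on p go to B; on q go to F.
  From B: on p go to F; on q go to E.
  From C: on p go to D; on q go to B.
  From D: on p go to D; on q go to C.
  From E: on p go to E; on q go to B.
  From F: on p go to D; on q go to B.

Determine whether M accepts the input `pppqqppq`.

A --p--> B
B --p--> F
F --p--> D
D --q--> C
C --q--> B
B --p--> F
F --p--> D
D --q--> C
End in state C, which is not an accepting state.

rejected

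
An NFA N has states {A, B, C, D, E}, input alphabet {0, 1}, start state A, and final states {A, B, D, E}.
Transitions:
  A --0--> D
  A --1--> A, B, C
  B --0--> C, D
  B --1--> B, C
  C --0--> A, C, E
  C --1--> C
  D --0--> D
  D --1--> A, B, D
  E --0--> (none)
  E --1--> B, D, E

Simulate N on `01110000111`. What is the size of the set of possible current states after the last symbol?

5

Start: {A}
read 0: {D}
read 1: {A, B, D}
read 1: {A, B, C, D}
read 1: {A, B, C, D}
read 0: {A, C, D, E}
read 0: {A, C, D, E}
read 0: {A, C, D, E}
read 0: {A, C, D, E}
read 1: {A, B, C, D, E}
read 1: {A, B, C, D, E}
read 1: {A, B, C, D, E}
Final reachable set {A, B, C, D, E} has 5 states.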